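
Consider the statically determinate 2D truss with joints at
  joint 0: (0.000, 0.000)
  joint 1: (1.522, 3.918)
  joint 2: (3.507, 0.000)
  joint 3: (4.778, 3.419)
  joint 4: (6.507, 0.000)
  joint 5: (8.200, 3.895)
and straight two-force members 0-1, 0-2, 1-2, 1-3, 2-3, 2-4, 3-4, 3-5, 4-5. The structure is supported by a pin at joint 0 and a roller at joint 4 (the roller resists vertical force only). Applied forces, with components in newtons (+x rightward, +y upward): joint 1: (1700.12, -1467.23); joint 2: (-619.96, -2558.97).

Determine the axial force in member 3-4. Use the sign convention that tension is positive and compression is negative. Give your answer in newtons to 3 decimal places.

-3077.206

N=6 nodes, M=9 members, R=3 reactions → 2N=12, M+R=12
member 0 (0-1): L=4.2032, (cx,cy)=(0.3621,0.9321)
member 1 (0-2): L=3.5070, (cx,cy)=(1.0000,0.0000)
member 2 (1-2): L=4.3921, (cx,cy)=(0.4519,-0.8920)
member 3 (1-3): L=3.2940, (cx,cy)=(0.9885,-0.1515)
member 4 (2-3): L=3.6476, (cx,cy)=(0.3484,0.9373)
member 5 (2-4): L=3.0000, (cx,cy)=(1.0000,0.0000)
member 6 (3-4): L=3.8313, (cx,cy)=(0.4513,-0.8924)
member 7 (3-5): L=3.4549, (cx,cy)=(0.9905,0.1378)
member 8 (4-5): L=4.2470, (cx,cy)=(0.3986,0.9171)
solve A·x = −loads:
  F[0-1] = -1373.3548 N (compression)
  F[0-2] = +1577.4543 N (tension)
  F[1-2] = +181.9346 N (tension)
  F[1-3] = -2306.2542 N (compression)
  F[2-3] = +2556.9231 N (tension)
  F[2-4] = +1388.6834 N (tension)
  F[3-4] = -3077.2055 N (compression)
  F[3-5] = +0.0000 N (tension)
  F[4-5] = -0.0000 N (compression)
  Rx@0 = -1080.1600 N
  Ry@0 = +1280.1570 N
  Ry@4 = +2746.0430 N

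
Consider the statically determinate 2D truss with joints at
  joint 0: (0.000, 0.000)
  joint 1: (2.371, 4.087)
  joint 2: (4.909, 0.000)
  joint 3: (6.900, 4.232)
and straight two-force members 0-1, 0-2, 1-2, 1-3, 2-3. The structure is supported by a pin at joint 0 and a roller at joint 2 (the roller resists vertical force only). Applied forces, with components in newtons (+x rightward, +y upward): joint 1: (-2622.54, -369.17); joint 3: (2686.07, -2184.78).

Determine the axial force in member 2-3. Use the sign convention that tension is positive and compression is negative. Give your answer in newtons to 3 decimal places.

-2547.905

N=4 nodes, M=5 members, R=3 reactions → 2N=8, M+R=8
member 0 (0-1): L=4.7250, (cx,cy)=(0.5018,0.8650)
member 1 (0-2): L=4.9090, (cx,cy)=(1.0000,0.0000)
member 2 (1-2): L=4.8109, (cx,cy)=(0.5275,-0.8495)
member 3 (1-3): L=4.5313, (cx,cy)=(0.9995,0.0320)
member 4 (2-3): L=4.6770, (cx,cy)=(0.4257,0.9049)
solve A·x = −loads:
  F[0-1] = +956.6379 N (tension)
  F[0-2] = -416.5144 N (compression)
  F[1-2] = -1266.4979 N (compression)
  F[1-3] = +3772.6563 N (tension)
  F[2-3] = -2547.9049 N (compression)
  Rx@0 = -63.5300 N
  Ry@0 = -827.4742 N
  Ry@2 = +3381.4242 N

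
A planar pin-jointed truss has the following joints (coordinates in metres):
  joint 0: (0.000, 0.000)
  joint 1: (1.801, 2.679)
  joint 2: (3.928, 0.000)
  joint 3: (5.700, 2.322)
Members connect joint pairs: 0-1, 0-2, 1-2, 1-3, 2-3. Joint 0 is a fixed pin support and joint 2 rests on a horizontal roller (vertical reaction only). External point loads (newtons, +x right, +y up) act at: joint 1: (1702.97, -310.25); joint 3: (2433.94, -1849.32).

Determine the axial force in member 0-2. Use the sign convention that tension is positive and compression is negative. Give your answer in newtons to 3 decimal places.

N=4 nodes, M=5 members, R=3 reactions → 2N=8, M+R=8
member 0 (0-1): L=3.2281, (cx,cy)=(0.5579,0.8299)
member 1 (0-2): L=3.9280, (cx,cy)=(1.0000,0.0000)
member 2 (1-2): L=3.4207, (cx,cy)=(0.6218,-0.7832)
member 3 (1-3): L=3.9153, (cx,cy)=(0.9958,-0.0912)
member 4 (2-3): L=2.9209, (cx,cy)=(0.6067,0.7950)
solve A·x = −loads:
  F[0-1] = +3936.0640 N (tension)
  F[0-2] = +1940.9288 N (tension)
  F[1-2] = -4987.2323 N (compression)
  F[1-3] = +3609.1217 N (tension)
  F[2-3] = -1912.3459 N (compression)
  Rx@0 = -4136.9100 N
  Ry@0 = -3266.5373 N
  Ry@2 = +5426.1073 N

1940.929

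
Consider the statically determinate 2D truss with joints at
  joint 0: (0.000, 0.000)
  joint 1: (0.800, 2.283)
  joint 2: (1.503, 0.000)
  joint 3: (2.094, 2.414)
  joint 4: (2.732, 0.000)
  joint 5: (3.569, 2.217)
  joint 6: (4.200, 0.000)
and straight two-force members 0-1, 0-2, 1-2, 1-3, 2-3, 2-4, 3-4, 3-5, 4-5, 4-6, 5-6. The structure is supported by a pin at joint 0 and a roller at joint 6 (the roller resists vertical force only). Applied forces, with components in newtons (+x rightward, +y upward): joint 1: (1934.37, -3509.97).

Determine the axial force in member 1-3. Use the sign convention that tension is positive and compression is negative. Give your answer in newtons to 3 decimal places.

-1980.589

N=7 nodes, M=11 members, R=3 reactions → 2N=14, M+R=14
member 0 (0-1): L=2.4191, (cx,cy)=(0.3307,0.9437)
member 1 (0-2): L=1.5030, (cx,cy)=(1.0000,0.0000)
member 2 (1-2): L=2.3888, (cx,cy)=(0.2943,-0.9557)
member 3 (1-3): L=1.3006, (cx,cy)=(0.9949,0.1007)
member 4 (2-3): L=2.4853, (cx,cy)=(0.2378,0.9713)
member 5 (2-4): L=1.2290, (cx,cy)=(1.0000,0.0000)
member 6 (3-4): L=2.4969, (cx,cy)=(0.2555,-0.9668)
member 7 (3-5): L=1.4881, (cx,cy)=(0.9912,-0.1324)
member 8 (4-5): L=2.3697, (cx,cy)=(0.3532,0.9355)
member 9 (4-6): L=1.4680, (cx,cy)=(1.0000,0.0000)
member 10 (5-6): L=2.3050, (cx,cy)=(0.2737,-0.9618)
solve A·x = −loads:
  F[0-1] = -1896.6494 N (compression)
  F[0-2] = +2561.5924 N (tension)
  F[1-2] = -2008.4659 N (compression)
  F[1-3] = -1980.5895 N (compression)
  F[2-3] = +1976.2111 N (tension)
  F[2-4] = +1500.5765 N (tension)
  F[3-4] = -1629.3072 N (compression)
  F[3-5] = -1093.8865 N (compression)
  F[4-5] = +1683.7444 N (tension)
  F[4-6] = +489.5541 N (tension)
  F[5-6] = -1788.3456 N (compression)
  Rx@0 = -1934.3700 N
  Ry@0 = +1789.9360 N
  Ry@6 = +1720.0340 N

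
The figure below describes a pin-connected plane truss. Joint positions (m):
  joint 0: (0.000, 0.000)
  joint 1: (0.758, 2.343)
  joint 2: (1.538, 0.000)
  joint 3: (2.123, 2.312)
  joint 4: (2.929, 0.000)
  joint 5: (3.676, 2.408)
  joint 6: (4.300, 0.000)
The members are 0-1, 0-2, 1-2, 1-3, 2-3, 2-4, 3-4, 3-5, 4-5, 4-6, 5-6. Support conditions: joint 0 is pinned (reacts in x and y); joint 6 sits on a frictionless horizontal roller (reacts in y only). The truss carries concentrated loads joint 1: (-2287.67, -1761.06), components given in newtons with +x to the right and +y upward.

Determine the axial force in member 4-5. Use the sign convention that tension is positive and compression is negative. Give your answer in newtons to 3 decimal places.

-1015.251

N=7 nodes, M=11 members, R=3 reactions → 2N=14, M+R=14
member 0 (0-1): L=2.4626, (cx,cy)=(0.3078,0.9514)
member 1 (0-2): L=1.5380, (cx,cy)=(1.0000,0.0000)
member 2 (1-2): L=2.4694, (cx,cy)=(0.3159,-0.9488)
member 3 (1-3): L=1.3654, (cx,cy)=(0.9997,-0.0227)
member 4 (2-3): L=2.3849, (cx,cy)=(0.2453,0.9694)
member 5 (2-4): L=1.3910, (cx,cy)=(1.0000,0.0000)
member 6 (3-4): L=2.4485, (cx,cy)=(0.3292,-0.9443)
member 7 (3-5): L=1.5560, (cx,cy)=(0.9981,0.0617)
member 8 (4-5): L=2.5212, (cx,cy)=(0.2963,0.9551)
member 9 (4-6): L=1.3710, (cx,cy)=(1.0000,0.0000)
member 10 (5-6): L=2.4875, (cx,cy)=(0.2509,-0.9680)
solve A·x = −loads:
  F[0-1] = -2834.7698 N (compression)
  F[0-2] = -1415.1010 N (compression)
  F[1-2] = +959.9706 N (tension)
  F[1-3] = +1112.1682 N (tension)
  F[2-3] = -939.5292 N (compression)
  F[2-4] = -881.4177 N (compression)
  F[3-4] = +1026.8995 N (tension)
  F[3-5] = +544.4141 N (tension)
  F[4-5] = -1015.2512 N (compression)
  F[4-6] = -242.5712 N (compression)
  F[5-6] = +966.9950 N (tension)
  Rx@0 = +2287.6700 N
  Ry@0 = +2697.1361 N
  Ry@6 = -936.0761 N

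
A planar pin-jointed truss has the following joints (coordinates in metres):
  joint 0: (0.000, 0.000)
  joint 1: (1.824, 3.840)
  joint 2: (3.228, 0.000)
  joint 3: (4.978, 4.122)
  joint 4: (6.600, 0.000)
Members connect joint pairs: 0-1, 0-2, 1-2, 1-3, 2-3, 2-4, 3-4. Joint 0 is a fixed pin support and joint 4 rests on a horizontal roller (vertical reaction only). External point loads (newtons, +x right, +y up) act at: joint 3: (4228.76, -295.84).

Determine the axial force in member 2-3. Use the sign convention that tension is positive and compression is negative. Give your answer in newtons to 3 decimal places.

N=5 nodes, M=7 members, R=3 reactions → 2N=10, M+R=10
member 0 (0-1): L=4.2512, (cx,cy)=(0.4291,0.9033)
member 1 (0-2): L=3.2280, (cx,cy)=(1.0000,0.0000)
member 2 (1-2): L=4.0886, (cx,cy)=(0.3434,-0.9392)
member 3 (1-3): L=3.1666, (cx,cy)=(0.9960,0.0891)
member 4 (2-3): L=4.4781, (cx,cy)=(0.3908,0.9205)
member 5 (2-4): L=3.3720, (cx,cy)=(1.0000,0.0000)
member 6 (3-4): L=4.4296, (cx,cy)=(0.3662,-0.9305)
solve A·x = −loads:
  F[0-1] = +2843.3653 N (tension)
  F[0-2] = +3008.7947 N (tension)
  F[1-2] = -2535.6051 N (compression)
  F[1-3] = +2099.0121 N (tension)
  F[2-3] = +2587.1518 N (tension)
  F[2-4] = +1127.0531 N (tension)
  F[3-4] = -3077.9573 N (compression)
  Rx@0 = -4228.7600 N
  Ry@0 = -2568.3479 N
  Ry@4 = +2864.1879 N

2587.152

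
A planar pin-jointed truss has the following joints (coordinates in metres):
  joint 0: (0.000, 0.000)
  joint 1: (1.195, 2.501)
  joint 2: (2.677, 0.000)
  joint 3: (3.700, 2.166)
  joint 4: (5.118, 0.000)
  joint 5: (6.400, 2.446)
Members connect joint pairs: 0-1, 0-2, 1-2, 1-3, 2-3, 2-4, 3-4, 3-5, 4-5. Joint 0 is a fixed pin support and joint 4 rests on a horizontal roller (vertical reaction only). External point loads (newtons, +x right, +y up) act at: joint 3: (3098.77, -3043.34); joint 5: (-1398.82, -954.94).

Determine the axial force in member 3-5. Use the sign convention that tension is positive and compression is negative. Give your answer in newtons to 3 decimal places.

N=6 nodes, M=9 members, R=3 reactions → 2N=12, M+R=12
member 0 (0-1): L=2.7718, (cx,cy)=(0.4311,0.9023)
member 1 (0-2): L=2.6770, (cx,cy)=(1.0000,0.0000)
member 2 (1-2): L=2.9071, (cx,cy)=(0.5098,-0.8603)
member 3 (1-3): L=2.5273, (cx,cy)=(0.9912,-0.1326)
member 4 (2-3): L=2.3954, (cx,cy)=(0.4271,0.9042)
member 5 (2-4): L=2.4410, (cx,cy)=(1.0000,0.0000)
member 6 (3-4): L=2.5889, (cx,cy)=(0.5477,-0.8367)
member 7 (3-5): L=2.7145, (cx,cy)=(0.9947,0.1032)
member 8 (4-5): L=2.7616, (cx,cy)=(0.4642,0.8857)
solve A·x = −loads:
  F[0-1] = +43.1360 N (tension)
  F[0-2] = +1681.3531 N (tension)
  F[1-2] = -52.2747 N (compression)
  F[1-3] = +45.6485 N (tension)
  F[2-3] = +49.7357 N (tension)
  F[2-4] = +1633.4640 N (tension)
  F[3-4] = -3801.7689 N (compression)
  F[3-5] = -955.0431 N (compression)
  F[4-5] = -966.9293 N (compression)
  Rx@0 = -1699.9500 N
  Ry@0 = -38.9213 N
  Ry@4 = +4037.2013 N

-955.043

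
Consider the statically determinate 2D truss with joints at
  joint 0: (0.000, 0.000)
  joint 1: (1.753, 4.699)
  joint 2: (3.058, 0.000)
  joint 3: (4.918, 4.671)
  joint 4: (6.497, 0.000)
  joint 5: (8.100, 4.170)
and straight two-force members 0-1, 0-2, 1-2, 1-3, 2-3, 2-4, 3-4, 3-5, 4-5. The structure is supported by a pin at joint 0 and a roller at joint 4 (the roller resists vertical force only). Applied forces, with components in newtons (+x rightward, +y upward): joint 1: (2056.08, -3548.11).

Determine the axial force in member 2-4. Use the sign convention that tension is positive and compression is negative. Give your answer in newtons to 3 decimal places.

N=6 nodes, M=9 members, R=3 reactions → 2N=12, M+R=12
member 0 (0-1): L=5.0153, (cx,cy)=(0.3495,0.9369)
member 1 (0-2): L=3.0580, (cx,cy)=(1.0000,0.0000)
member 2 (1-2): L=4.8768, (cx,cy)=(0.2676,-0.9635)
member 3 (1-3): L=3.1651, (cx,cy)=(1.0000,-0.0088)
member 4 (2-3): L=5.0277, (cx,cy)=(0.3699,0.9291)
member 5 (2-4): L=3.4390, (cx,cy)=(1.0000,0.0000)
member 6 (3-4): L=4.9307, (cx,cy)=(0.3202,-0.9473)
member 7 (3-5): L=3.2212, (cx,cy)=(0.9878,-0.1555)
member 8 (4-5): L=4.4675, (cx,cy)=(0.3588,0.9334)
solve A·x = −loads:
  F[0-1] = -1177.9972 N (compression)
  F[0-2] = +2467.8228 N (tension)
  F[1-2] = -2520.4631 N (compression)
  F[1-3] = -1793.4398 N (compression)
  F[2-3] = +2614.0078 N (tension)
  F[2-4] = +826.3176 N (tension)
  F[3-4] = -2580.3023 N (compression)
  F[3-5] = -0.0000 N (compression)
  F[4-5] = +0.0000 N (tension)
  Rx@0 = -2056.0800 N
  Ry@0 = +1103.6962 N
  Ry@4 = +2444.4138 N

826.318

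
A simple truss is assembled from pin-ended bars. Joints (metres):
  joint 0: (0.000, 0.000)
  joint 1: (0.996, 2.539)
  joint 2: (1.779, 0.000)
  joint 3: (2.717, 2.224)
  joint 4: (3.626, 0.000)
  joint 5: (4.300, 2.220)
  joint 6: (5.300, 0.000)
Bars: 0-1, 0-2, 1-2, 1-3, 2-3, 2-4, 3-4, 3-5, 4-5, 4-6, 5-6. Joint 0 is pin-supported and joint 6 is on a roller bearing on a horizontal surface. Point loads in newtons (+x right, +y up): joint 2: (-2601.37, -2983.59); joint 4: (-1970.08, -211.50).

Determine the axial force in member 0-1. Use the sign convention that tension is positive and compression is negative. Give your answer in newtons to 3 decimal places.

N=7 nodes, M=11 members, R=3 reactions → 2N=14, M+R=14
member 0 (0-1): L=2.7274, (cx,cy)=(0.3652,0.9309)
member 1 (0-2): L=1.7790, (cx,cy)=(1.0000,0.0000)
member 2 (1-2): L=2.6570, (cx,cy)=(0.2947,-0.9556)
member 3 (1-3): L=1.7496, (cx,cy)=(0.9837,-0.1800)
member 4 (2-3): L=2.4137, (cx,cy)=(0.3886,0.9214)
member 5 (2-4): L=1.8470, (cx,cy)=(1.0000,0.0000)
member 6 (3-4): L=2.4026, (cx,cy)=(0.3783,-0.9257)
member 7 (3-5): L=1.5830, (cx,cy)=(1.0000,-0.0025)
member 8 (4-5): L=2.3201, (cx,cy)=(0.2905,0.9569)
member 9 (4-6): L=1.6740, (cx,cy)=(1.0000,0.0000)
member 10 (5-6): L=2.4348, (cx,cy)=(0.4107,-0.9118)
solve A·x = −loads:
  F[0-1] = -2200.9282 N (compression)
  F[0-2] = -3767.6991 N (compression)
  F[1-2] = +2435.5628 N (tension)
  F[1-3] = -1546.7728 N (compression)
  F[2-3] = +712.1616 N (tension)
  F[2-4] = -725.3382 N (compression)
  F[3-4] = -1007.3703 N (compression)
  F[3-5] = -863.6150 N (compression)
  F[4-5] = +1195.5503 N (tension)
  F[4-6] = +516.2932 N (tension)
  F[5-6] = -1257.0864 N (compression)
  Rx@0 = +4571.4500 N
  Ry@0 = +2048.9191 N
  Ry@6 = +1146.1709 N

-2200.928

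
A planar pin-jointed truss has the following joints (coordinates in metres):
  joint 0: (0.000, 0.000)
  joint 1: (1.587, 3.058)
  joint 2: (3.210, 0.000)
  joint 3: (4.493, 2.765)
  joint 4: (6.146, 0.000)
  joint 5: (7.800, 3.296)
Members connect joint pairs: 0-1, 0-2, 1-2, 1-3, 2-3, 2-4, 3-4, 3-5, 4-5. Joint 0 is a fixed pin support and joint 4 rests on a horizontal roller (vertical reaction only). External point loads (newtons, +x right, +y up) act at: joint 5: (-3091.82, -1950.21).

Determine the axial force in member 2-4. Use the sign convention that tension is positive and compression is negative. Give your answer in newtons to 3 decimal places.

-1250.330

N=6 nodes, M=9 members, R=3 reactions → 2N=12, M+R=12
member 0 (0-1): L=3.4453, (cx,cy)=(0.4606,0.8876)
member 1 (0-2): L=3.2100, (cx,cy)=(1.0000,0.0000)
member 2 (1-2): L=3.4620, (cx,cy)=(0.4688,-0.8833)
member 3 (1-3): L=2.9207, (cx,cy)=(0.9950,-0.1003)
member 4 (2-3): L=3.0482, (cx,cy)=(0.4209,0.9071)
member 5 (2-4): L=2.9360, (cx,cy)=(1.0000,0.0000)
member 6 (3-4): L=3.2214, (cx,cy)=(0.5131,-0.8583)
member 7 (3-5): L=3.3494, (cx,cy)=(0.9874,0.1585)
member 8 (4-5): L=3.6877, (cx,cy)=(0.4485,0.8938)
solve A·x = −loads:
  F[0-1] = -1276.7759 N (compression)
  F[0-2] = -2503.6979 N (compression)
  F[1-2] = +1426.4399 N (tension)
  F[1-3] = -1263.2140 N (compression)
  F[2-3] = -1389.0135 N (compression)
  F[2-4] = -1250.3302 N (compression)
  F[3-4] = +890.3646 N (tension)
  F[3-5] = -2327.7985 N (compression)
  F[4-5] = -1769.0865 N (compression)
  Rx@0 = +3091.8200 N
  Ry@0 = +1133.2560 N
  Ry@4 = +816.9540 N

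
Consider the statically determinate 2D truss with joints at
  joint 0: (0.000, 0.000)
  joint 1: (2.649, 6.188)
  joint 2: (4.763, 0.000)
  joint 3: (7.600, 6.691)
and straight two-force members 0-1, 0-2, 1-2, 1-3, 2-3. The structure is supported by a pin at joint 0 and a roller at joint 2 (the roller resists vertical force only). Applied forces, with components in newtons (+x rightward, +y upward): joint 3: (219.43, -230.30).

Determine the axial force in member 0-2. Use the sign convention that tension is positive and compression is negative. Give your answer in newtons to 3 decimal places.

N=4 nodes, M=5 members, R=3 reactions → 2N=8, M+R=8
member 0 (0-1): L=6.7312, (cx,cy)=(0.3935,0.9193)
member 1 (0-2): L=4.7630, (cx,cy)=(1.0000,0.0000)
member 2 (1-2): L=6.5391, (cx,cy)=(0.3233,-0.9463)
member 3 (1-3): L=4.9765, (cx,cy)=(0.9949,0.1011)
member 4 (2-3): L=7.2676, (cx,cy)=(0.3904,0.9207)
solve A·x = −loads:
  F[0-1] = +484.5248 N (tension)
  F[0-2] = +28.7488 N (tension)
  F[1-2] = -435.1284 N (compression)
  F[1-3] = +333.0570 N (tension)
  F[2-3] = -286.7112 N (compression)
  Rx@0 = -219.4300 N
  Ry@0 = -445.4267 N
  Ry@2 = +675.7267 N

28.749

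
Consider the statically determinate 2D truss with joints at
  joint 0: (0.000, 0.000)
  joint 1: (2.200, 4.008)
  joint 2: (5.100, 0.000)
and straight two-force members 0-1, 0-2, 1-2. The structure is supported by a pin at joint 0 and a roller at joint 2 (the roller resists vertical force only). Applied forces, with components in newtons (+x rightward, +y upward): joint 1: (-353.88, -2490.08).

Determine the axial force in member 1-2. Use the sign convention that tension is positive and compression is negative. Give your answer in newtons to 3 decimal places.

-982.568

N=3 nodes, M=3 members, R=3 reactions → 2N=6, M+R=6
member 0 (0-1): L=4.5721, (cx,cy)=(0.4812,0.8766)
member 1 (0-2): L=5.1000, (cx,cy)=(1.0000,0.0000)
member 2 (1-2): L=4.9471, (cx,cy)=(0.5862,-0.8102)
solve A·x = −loads:
  F[0-1] = -1932.4589 N (compression)
  F[0-2] = +575.9800 N (tension)
  F[1-2] = -982.5677 N (compression)
  Rx@0 = +353.8800 N
  Ry@0 = +1694.0359 N
  Ry@2 = +796.0441 N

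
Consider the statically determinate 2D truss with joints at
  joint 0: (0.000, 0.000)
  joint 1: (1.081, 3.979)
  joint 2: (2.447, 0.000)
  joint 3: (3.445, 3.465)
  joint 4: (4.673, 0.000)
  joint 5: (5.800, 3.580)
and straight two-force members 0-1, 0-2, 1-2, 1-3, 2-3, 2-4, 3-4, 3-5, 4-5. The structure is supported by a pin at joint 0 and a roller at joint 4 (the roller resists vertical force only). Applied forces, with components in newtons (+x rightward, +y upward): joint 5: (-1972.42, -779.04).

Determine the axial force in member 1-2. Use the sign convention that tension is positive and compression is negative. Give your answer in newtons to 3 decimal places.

N=6 nodes, M=9 members, R=3 reactions → 2N=12, M+R=12
member 0 (0-1): L=4.1232, (cx,cy)=(0.2622,0.9650)
member 1 (0-2): L=2.4470, (cx,cy)=(1.0000,0.0000)
member 2 (1-2): L=4.2069, (cx,cy)=(0.3247,-0.9458)
member 3 (1-3): L=2.4192, (cx,cy)=(0.9772,-0.2125)
member 4 (2-3): L=3.6059, (cx,cy)=(0.2768,0.9609)
member 5 (2-4): L=2.2260, (cx,cy)=(1.0000,0.0000)
member 6 (3-4): L=3.6762, (cx,cy)=(0.3340,-0.9426)
member 7 (3-5): L=2.3578, (cx,cy)=(0.9988,0.0488)
member 8 (4-5): L=3.7532, (cx,cy)=(0.3003,0.9539)
solve A·x = −loads:
  F[0-1] = -1371.1559 N (compression)
  F[0-2] = -1612.9396 N (compression)
  F[1-2] = +1601.1506 N (tension)
  F[1-3] = -899.9220 N (compression)
  F[2-3] = -1575.9587 N (compression)
  F[2-4] = -656.8635 N (compression)
  F[3-4] = +1312.9545 N (tension)
  F[3-5] = -1756.2307 N (compression)
  F[4-5] = -726.9275 N (compression)
  Rx@0 = +1972.4200 N
  Ry@0 = +1323.1940 N
  Ry@4 = -544.1540 N

1601.151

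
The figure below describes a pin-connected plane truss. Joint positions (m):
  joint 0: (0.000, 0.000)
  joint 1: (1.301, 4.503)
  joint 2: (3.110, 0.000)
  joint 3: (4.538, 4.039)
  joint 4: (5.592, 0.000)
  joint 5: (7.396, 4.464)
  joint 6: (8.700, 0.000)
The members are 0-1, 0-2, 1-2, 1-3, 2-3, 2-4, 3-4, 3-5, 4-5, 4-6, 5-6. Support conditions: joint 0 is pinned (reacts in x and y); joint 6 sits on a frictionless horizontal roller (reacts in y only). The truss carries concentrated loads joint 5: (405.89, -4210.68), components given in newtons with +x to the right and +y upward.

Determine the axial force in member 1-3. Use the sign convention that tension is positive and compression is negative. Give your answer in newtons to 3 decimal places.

-313.057

N=7 nodes, M=11 members, R=3 reactions → 2N=14, M+R=14
member 0 (0-1): L=4.6872, (cx,cy)=(0.2776,0.9607)
member 1 (0-2): L=3.1100, (cx,cy)=(1.0000,0.0000)
member 2 (1-2): L=4.8528, (cx,cy)=(0.3728,-0.9279)
member 3 (1-3): L=3.2701, (cx,cy)=(0.9899,-0.1419)
member 4 (2-3): L=4.2840, (cx,cy)=(0.3333,0.9428)
member 5 (2-4): L=2.4820, (cx,cy)=(1.0000,0.0000)
member 6 (3-4): L=4.1743, (cx,cy)=(0.2525,-0.9676)
member 7 (3-5): L=2.8894, (cx,cy)=(0.9891,0.1471)
member 8 (4-5): L=4.8147, (cx,cy)=(0.3747,0.9272)
member 9 (4-6): L=3.1080, (cx,cy)=(1.0000,0.0000)
member 10 (5-6): L=4.6506, (cx,cy)=(0.2804,-0.9599)
solve A·x = −loads:
  F[0-1] = -440.1494 N (compression)
  F[0-2] = +528.0605 N (tension)
  F[1-2] = +503.5716 N (tension)
  F[1-3] = -313.0573 N (compression)
  F[2-3] = -495.6198 N (compression)
  F[2-4] = +880.9862 N (tension)
  F[3-4] = +350.4023 N (tension)
  F[3-5] = -569.7699 N (compression)
  F[4-5] = -365.6874 N (compression)
  F[4-6] = +1106.4795 N (tension)
  F[5-6] = -3946.1271 N (compression)
  Rx@0 = -405.8900 N
  Ry@0 = +422.8545 N
  Ry@6 = +3787.8255 N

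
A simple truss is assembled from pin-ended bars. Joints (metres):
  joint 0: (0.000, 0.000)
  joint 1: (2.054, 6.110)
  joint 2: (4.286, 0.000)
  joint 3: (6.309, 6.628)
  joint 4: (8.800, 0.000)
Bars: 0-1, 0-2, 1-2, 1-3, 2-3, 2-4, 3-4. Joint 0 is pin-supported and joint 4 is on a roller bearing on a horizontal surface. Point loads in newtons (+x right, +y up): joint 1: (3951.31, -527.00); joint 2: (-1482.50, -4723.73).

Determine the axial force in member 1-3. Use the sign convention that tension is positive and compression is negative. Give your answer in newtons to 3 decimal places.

N=5 nodes, M=7 members, R=3 reactions → 2N=10, M+R=10
member 0 (0-1): L=6.4460, (cx,cy)=(0.3186,0.9479)
member 1 (0-2): L=4.2860, (cx,cy)=(1.0000,0.0000)
member 2 (1-2): L=6.5049, (cx,cy)=(0.3431,-0.9393)
member 3 (1-3): L=4.2864, (cx,cy)=(0.9927,0.1208)
member 4 (2-3): L=6.9299, (cx,cy)=(0.2919,0.9564)
member 5 (2-4): L=4.5140, (cx,cy)=(1.0000,0.0000)
member 6 (3-4): L=7.0806, (cx,cy)=(0.3518,-0.9361)
solve A·x = −loads:
  F[0-1] = -88.1825 N (compression)
  F[0-2] = +2496.9091 N (tension)
  F[1-2] = -945.7756 N (compression)
  F[1-3] = -3681.8736 N (compression)
  F[2-3] = +5867.6766 N (tension)
  F[2-4] = +1941.9668 N (tension)
  F[3-4] = -5520.0194 N (compression)
  Rx@0 = -2468.8100 N
  Ry@0 = +83.5858 N
  Ry@4 = +5167.1442 N

-3681.874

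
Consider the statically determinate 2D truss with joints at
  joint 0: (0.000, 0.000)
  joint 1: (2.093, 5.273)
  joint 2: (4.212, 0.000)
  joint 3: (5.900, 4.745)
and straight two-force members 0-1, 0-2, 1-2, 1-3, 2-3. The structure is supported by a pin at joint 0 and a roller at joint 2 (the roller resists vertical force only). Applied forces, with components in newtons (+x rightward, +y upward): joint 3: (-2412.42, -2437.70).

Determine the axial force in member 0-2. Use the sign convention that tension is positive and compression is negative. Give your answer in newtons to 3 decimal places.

-1721.463

N=4 nodes, M=5 members, R=3 reactions → 2N=8, M+R=8
member 0 (0-1): L=5.6732, (cx,cy)=(0.3689,0.9295)
member 1 (0-2): L=4.2120, (cx,cy)=(1.0000,0.0000)
member 2 (1-2): L=5.6828, (cx,cy)=(0.3729,-0.9279)
member 3 (1-3): L=3.8434, (cx,cy)=(0.9905,-0.1374)
member 4 (2-3): L=5.0363, (cx,cy)=(0.3352,0.9422)
solve A·x = −loads:
  F[0-1] = -1872.8799 N (compression)
  F[0-2] = -1721.4627 N (compression)
  F[1-2] = +2096.1711 N (tension)
  F[1-3] = -1486.6662 N (compression)
  F[2-3] = -2804.1273 N (compression)
  Rx@0 = +2412.4200 N
  Ry@0 = +1740.7634 N
  Ry@2 = +696.9366 N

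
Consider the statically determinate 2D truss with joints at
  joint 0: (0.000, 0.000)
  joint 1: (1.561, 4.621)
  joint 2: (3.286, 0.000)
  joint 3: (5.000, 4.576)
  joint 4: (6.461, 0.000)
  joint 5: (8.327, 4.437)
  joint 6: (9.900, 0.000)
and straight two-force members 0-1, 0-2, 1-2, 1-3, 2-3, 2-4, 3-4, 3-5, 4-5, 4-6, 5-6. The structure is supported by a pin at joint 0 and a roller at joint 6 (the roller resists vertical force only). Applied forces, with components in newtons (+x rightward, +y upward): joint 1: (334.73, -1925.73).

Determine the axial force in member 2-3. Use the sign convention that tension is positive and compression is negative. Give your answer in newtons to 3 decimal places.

N=7 nodes, M=11 members, R=3 reactions → 2N=14, M+R=14
member 0 (0-1): L=4.8775, (cx,cy)=(0.3200,0.9474)
member 1 (0-2): L=3.2860, (cx,cy)=(1.0000,0.0000)
member 2 (1-2): L=4.9325, (cx,cy)=(0.3497,-0.9369)
member 3 (1-3): L=3.4393, (cx,cy)=(0.9999,-0.0131)
member 4 (2-3): L=4.8865, (cx,cy)=(0.3508,0.9365)
member 5 (2-4): L=3.1750, (cx,cy)=(1.0000,0.0000)
member 6 (3-4): L=4.8036, (cx,cy)=(0.3041,-0.9526)
member 7 (3-5): L=3.3299, (cx,cy)=(0.9991,-0.0417)
member 8 (4-5): L=4.8134, (cx,cy)=(0.3877,0.9218)
member 9 (4-6): L=3.4390, (cx,cy)=(1.0000,0.0000)
member 10 (5-6): L=4.7076, (cx,cy)=(0.3341,-0.9425)
solve A·x = −loads:
  F[0-1] = -1547.2229 N (compression)
  F[0-2] = +829.9011 N (tension)
  F[1-2] = -481.6430 N (compression)
  F[1-3] = -661.5159 N (compression)
  F[2-3] = +481.8433 N (tension)
  F[2-4] = +492.4457 N (tension)
  F[3-4] = -467.3921 N (compression)
  F[3-5] = -350.5946 N (compression)
  F[4-5] = +483.0217 N (tension)
  F[4-6] = +163.0375 N (tension)
  F[5-6] = -487.9288 N (compression)
  Rx@0 = -334.7300 N
  Ry@0 = +1465.8460 N
  Ry@6 = +459.8840 N

481.843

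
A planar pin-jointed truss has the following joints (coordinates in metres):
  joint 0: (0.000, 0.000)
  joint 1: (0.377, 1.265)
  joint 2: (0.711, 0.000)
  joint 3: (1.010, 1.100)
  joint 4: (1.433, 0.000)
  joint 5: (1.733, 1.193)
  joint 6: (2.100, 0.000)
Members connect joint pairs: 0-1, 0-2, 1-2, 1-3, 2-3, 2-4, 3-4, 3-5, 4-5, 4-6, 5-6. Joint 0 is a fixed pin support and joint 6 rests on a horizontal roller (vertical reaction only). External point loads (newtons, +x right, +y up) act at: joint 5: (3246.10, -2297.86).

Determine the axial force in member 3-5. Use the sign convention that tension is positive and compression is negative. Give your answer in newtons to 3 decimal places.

1805.385

N=7 nodes, M=11 members, R=3 reactions → 2N=14, M+R=14
member 0 (0-1): L=1.3200, (cx,cy)=(0.2856,0.9583)
member 1 (0-2): L=0.7110, (cx,cy)=(1.0000,0.0000)
member 2 (1-2): L=1.3084, (cx,cy)=(0.2553,-0.9669)
member 3 (1-3): L=0.6542, (cx,cy)=(0.9677,-0.2522)
member 4 (2-3): L=1.1399, (cx,cy)=(0.2623,0.9650)
member 5 (2-4): L=0.7220, (cx,cy)=(1.0000,0.0000)
member 6 (3-4): L=1.1785, (cx,cy)=(0.3589,-0.9334)
member 7 (3-5): L=0.7290, (cx,cy)=(0.9918,0.1276)
member 8 (4-5): L=1.2301, (cx,cy)=(0.2439,0.9698)
member 9 (4-6): L=0.6670, (cx,cy)=(1.0000,0.0000)
member 10 (5-6): L=1.2482, (cx,cy)=(0.2940,-0.9558)
solve A·x = −loads:
  F[0-1] = +1505.2138 N (tension)
  F[0-2] = +2816.1962 N (tension)
  F[1-2] = -1726.6862 N (compression)
  F[1-3] = +899.7919 N (tension)
  F[2-3] = +1730.0504 N (tension)
  F[2-4] = +1921.6084 N (tension)
  F[3-4] = -1298.7225 N (compression)
  F[3-5] = +1805.3849 N (tension)
  F[4-5] = +1249.9245 N (tension)
  F[4-6] = +1150.6436 N (tension)
  F[5-6] = -3913.3605 N (compression)
  Rx@0 = -3246.1000 N
  Ry@0 = -1442.5156 N
  Ry@6 = +3740.3756 N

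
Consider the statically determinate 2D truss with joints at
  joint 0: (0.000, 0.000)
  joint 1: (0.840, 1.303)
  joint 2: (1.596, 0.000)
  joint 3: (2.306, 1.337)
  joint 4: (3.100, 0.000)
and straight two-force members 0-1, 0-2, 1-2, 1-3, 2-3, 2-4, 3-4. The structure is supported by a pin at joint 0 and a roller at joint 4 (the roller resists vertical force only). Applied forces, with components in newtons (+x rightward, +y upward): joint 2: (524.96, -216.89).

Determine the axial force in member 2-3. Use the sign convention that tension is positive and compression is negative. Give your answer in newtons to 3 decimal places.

129.771

N=5 nodes, M=7 members, R=3 reactions → 2N=10, M+R=10
member 0 (0-1): L=1.5503, (cx,cy)=(0.5418,0.8405)
member 1 (0-2): L=1.5960, (cx,cy)=(1.0000,0.0000)
member 2 (1-2): L=1.5064, (cx,cy)=(0.5018,-0.8650)
member 3 (1-3): L=1.4664, (cx,cy)=(0.9997,0.0232)
member 4 (2-3): L=1.5138, (cx,cy)=(0.4690,0.8832)
member 5 (2-4): L=1.5040, (cx,cy)=(1.0000,0.0000)
member 6 (3-4): L=1.5550, (cx,cy)=(0.5106,-0.8598)
solve A·x = −loads:
  F[0-1] = -125.1973 N (compression)
  F[0-2] = +592.7960 N (tension)
  F[1-2] = +118.2454 N (tension)
  F[1-3] = -127.2114 N (compression)
  F[2-3] = +129.7711 N (tension)
  F[2-4] = +66.3132 N (tension)
  F[3-4] = -129.8697 N (compression)
  Rx@0 = -524.9600 N
  Ry@0 = +105.2266 N
  Ry@4 = +111.6634 N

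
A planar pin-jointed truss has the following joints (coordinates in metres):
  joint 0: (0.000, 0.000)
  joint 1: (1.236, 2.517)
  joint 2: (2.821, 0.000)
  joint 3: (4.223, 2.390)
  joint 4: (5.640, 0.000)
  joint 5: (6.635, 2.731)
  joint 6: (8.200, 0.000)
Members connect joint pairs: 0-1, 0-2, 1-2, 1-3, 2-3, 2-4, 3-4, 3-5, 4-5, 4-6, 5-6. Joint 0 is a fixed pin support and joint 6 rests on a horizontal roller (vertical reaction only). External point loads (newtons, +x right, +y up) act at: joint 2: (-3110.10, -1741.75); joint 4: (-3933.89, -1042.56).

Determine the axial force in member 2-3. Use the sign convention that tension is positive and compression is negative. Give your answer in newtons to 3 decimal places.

234.007

N=7 nodes, M=11 members, R=3 reactions → 2N=14, M+R=14
member 0 (0-1): L=2.8041, (cx,cy)=(0.4408,0.8976)
member 1 (0-2): L=2.8210, (cx,cy)=(1.0000,0.0000)
member 2 (1-2): L=2.9745, (cx,cy)=(0.5329,-0.8462)
member 3 (1-3): L=2.9897, (cx,cy)=(0.9991,-0.0425)
member 4 (2-3): L=2.7709, (cx,cy)=(0.5060,0.8625)
member 5 (2-4): L=2.8190, (cx,cy)=(1.0000,0.0000)
member 6 (3-4): L=2.7785, (cx,cy)=(0.5100,-0.8602)
member 7 (3-5): L=2.4360, (cx,cy)=(0.9902,0.1400)
member 8 (4-5): L=2.9066, (cx,cy)=(0.3423,0.9396)
member 9 (4-6): L=2.5600, (cx,cy)=(1.0000,0.0000)
member 10 (5-6): L=3.1476, (cx,cy)=(0.4972,-0.8676)
solve A·x = −loads:
  F[0-1] = -1635.4782 N (compression)
  F[0-2] = -6323.0992 N (compression)
  F[1-2] = +1819.7936 N (tension)
  F[1-3] = -1692.1258 N (compression)
  F[2-3] = +234.0075 N (tension)
  F[2-4] = -2361.6945 N (compression)
  F[3-4] = -532.0217 N (compression)
  F[3-5] = -1313.8060 N (compression)
  F[4-5] = +1596.6613 N (tension)
  F[4-6] = +754.2958 N (tension)
  F[5-6] = -1517.0898 N (compression)
  Rx@0 = +7043.9900 N
  Ry@0 = +1468.0277 N
  Ry@6 = +1316.2823 N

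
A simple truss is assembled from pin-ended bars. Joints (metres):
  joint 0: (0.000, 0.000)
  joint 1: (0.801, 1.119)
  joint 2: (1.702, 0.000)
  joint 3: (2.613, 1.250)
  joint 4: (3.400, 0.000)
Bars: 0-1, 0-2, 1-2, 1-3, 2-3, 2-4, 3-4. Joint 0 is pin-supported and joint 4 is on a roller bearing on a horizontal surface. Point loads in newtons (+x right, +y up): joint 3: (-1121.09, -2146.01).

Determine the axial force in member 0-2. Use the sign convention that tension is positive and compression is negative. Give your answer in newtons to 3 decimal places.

-470.481

N=5 nodes, M=7 members, R=3 reactions → 2N=10, M+R=10
member 0 (0-1): L=1.3761, (cx,cy)=(0.5821,0.8131)
member 1 (0-2): L=1.7020, (cx,cy)=(1.0000,0.0000)
member 2 (1-2): L=1.4366, (cx,cy)=(0.6272,-0.7789)
member 3 (1-3): L=1.8167, (cx,cy)=(0.9974,0.0721)
member 4 (2-3): L=1.5467, (cx,cy)=(0.5890,0.8081)
member 5 (2-4): L=1.6980, (cx,cy)=(1.0000,0.0000)
member 6 (3-4): L=1.4771, (cx,cy)=(0.5328,-0.8462)
solve A·x = −loads:
  F[0-1] = -1117.7649 N (compression)
  F[0-2] = -470.4807 N (compression)
  F[1-2] = +1045.6558 N (tension)
  F[1-3] = -1309.8057 N (compression)
  F[2-3] = -1007.8056 N (compression)
  F[2-4] = +778.8822 N (tension)
  F[3-4] = -1461.8788 N (compression)
  Rx@0 = +1121.0900 N
  Ry@0 = +908.9036 N
  Ry@4 = +1237.1064 N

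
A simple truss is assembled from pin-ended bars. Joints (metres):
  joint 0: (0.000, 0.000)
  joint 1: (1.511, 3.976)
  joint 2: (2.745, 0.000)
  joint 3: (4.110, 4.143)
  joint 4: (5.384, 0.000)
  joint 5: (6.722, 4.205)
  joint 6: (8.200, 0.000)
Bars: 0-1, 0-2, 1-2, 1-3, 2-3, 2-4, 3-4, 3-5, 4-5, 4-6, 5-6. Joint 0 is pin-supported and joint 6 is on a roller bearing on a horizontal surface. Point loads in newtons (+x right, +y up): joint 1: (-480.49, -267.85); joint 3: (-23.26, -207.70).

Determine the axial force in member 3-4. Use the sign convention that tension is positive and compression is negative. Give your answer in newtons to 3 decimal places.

97.019

N=7 nodes, M=11 members, R=3 reactions → 2N=14, M+R=14
member 0 (0-1): L=4.2534, (cx,cy)=(0.3552,0.9348)
member 1 (0-2): L=2.7450, (cx,cy)=(1.0000,0.0000)
member 2 (1-2): L=4.1631, (cx,cy)=(0.2964,-0.9551)
member 3 (1-3): L=2.6044, (cx,cy)=(0.9979,0.0641)
member 4 (2-3): L=4.3621, (cx,cy)=(0.3129,0.9498)
member 5 (2-4): L=2.6390, (cx,cy)=(1.0000,0.0000)
member 6 (3-4): L=4.3345, (cx,cy)=(0.2939,-0.9558)
member 7 (3-5): L=2.6127, (cx,cy)=(0.9997,0.0237)
member 8 (4-5): L=4.4127, (cx,cy)=(0.3032,0.9529)
member 9 (4-6): L=2.8160, (cx,cy)=(1.0000,0.0000)
member 10 (5-6): L=4.4572, (cx,cy)=(0.3316,-0.9434)
solve A·x = −loads:
  F[0-1] = -606.3726 N (compression)
  F[0-2] = -288.3407 N (compression)
  F[1-2] = +324.4046 N (tension)
  F[1-3] = +169.2709 N (tension)
  F[2-3] = -326.2085 N (compression)
  F[2-4] = -90.1039 N (compression)
  F[3-4] = +97.0188 N (tension)
  F[3-5] = +61.6051 N (tension)
  F[4-5] = -97.3147 N (compression)
  F[4-6] = -32.0807 N (compression)
  F[5-6] = +96.7453 N (tension)
  Rx@0 = +503.7500 N
  Ry@0 = +566.8215 N
  Ry@6 = -91.2715 N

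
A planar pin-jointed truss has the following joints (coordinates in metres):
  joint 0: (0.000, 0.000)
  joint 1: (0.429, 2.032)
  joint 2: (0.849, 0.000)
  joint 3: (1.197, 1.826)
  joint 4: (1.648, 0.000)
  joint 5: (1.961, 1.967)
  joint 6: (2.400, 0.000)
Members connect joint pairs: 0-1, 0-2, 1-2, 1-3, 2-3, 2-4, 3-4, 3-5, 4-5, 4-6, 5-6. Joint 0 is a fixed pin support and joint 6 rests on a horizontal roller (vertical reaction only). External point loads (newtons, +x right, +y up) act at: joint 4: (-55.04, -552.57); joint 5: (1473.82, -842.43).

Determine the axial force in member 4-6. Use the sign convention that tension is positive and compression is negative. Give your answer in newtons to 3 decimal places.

507.893

N=7 nodes, M=11 members, R=3 reactions → 2N=14, M+R=14
member 0 (0-1): L=2.0768, (cx,cy)=(0.2066,0.9784)
member 1 (0-2): L=0.8490, (cx,cy)=(1.0000,0.0000)
member 2 (1-2): L=2.0750, (cx,cy)=(0.2024,-0.9793)
member 3 (1-3): L=0.7951, (cx,cy)=(0.9659,-0.2591)
member 4 (2-3): L=1.8589, (cx,cy)=(0.1872,0.9823)
member 5 (2-4): L=0.7990, (cx,cy)=(1.0000,0.0000)
member 6 (3-4): L=1.8809, (cx,cy)=(0.2398,-0.9708)
member 7 (3-5): L=0.7769, (cx,cy)=(0.9834,0.1815)
member 8 (4-5): L=1.9917, (cx,cy)=(0.1571,0.9876)
member 9 (4-6): L=0.7520, (cx,cy)=(1.0000,0.0000)
member 10 (5-6): L=2.0154, (cx,cy)=(0.2178,-0.9760)
solve A·x = −loads:
  F[0-1] = +900.0984 N (tension)
  F[0-2] = +1232.8479 N (tension)
  F[1-2] = -1006.0011 N (compression)
  F[1-3] = +403.3316 N (tension)
  F[2-3] = +1002.9086 N (tension)
  F[2-4] = +841.4633 N (tension)
  F[3-4] = -762.6382 N (compression)
  F[3-5] = +773.0217 N (tension)
  F[4-5] = +1309.2266 N (tension)
  F[4-6] = +507.8931 N (tension)
  F[5-6] = -2331.6729 N (compression)
  Rx@0 = -1418.7800 N
  Ry@0 = -880.6852 N
  Ry@6 = +2275.6852 N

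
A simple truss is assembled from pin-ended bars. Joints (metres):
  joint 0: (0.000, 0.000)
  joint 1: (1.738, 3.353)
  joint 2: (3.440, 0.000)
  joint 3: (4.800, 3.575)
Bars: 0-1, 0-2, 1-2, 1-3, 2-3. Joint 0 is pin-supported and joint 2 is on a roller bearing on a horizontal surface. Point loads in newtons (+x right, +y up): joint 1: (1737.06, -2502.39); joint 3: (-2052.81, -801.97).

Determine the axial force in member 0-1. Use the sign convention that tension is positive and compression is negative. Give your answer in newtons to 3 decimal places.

N=4 nodes, M=5 members, R=3 reactions → 2N=8, M+R=8
member 0 (0-1): L=3.7767, (cx,cy)=(0.4602,0.8878)
member 1 (0-2): L=3.4400, (cx,cy)=(1.0000,0.0000)
member 2 (1-2): L=3.7602, (cx,cy)=(0.4526,-0.8917)
member 3 (1-3): L=3.0700, (cx,cy)=(0.9974,0.0723)
member 4 (2-3): L=3.8249, (cx,cy)=(0.3556,0.9347)
solve A·x = −loads:
  F[0-1] = -1533.2923 N (compression)
  F[0-2] = +389.8612 N (tension)
  F[1-2] = -1425.8316 N (compression)
  F[1-3] = -1802.0137 N (compression)
  F[2-3] = -718.6227 N (compression)
  Rx@0 = +315.7500 N
  Ry@0 = +1361.2855 N
  Ry@2 = +1943.0745 N

-1533.292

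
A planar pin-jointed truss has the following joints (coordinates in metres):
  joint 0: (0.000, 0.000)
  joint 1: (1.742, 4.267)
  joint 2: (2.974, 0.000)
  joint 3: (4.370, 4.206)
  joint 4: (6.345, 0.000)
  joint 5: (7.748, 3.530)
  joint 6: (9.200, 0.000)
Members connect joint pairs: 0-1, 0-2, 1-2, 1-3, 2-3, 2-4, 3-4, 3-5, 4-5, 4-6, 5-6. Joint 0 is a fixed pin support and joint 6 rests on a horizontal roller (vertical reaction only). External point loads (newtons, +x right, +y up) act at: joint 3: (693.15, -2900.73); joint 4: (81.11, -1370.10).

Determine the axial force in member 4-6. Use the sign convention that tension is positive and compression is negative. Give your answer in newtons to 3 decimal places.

N=7 nodes, M=11 members, R=3 reactions → 2N=14, M+R=14
member 0 (0-1): L=4.6089, (cx,cy)=(0.3780,0.9258)
member 1 (0-2): L=2.9740, (cx,cy)=(1.0000,0.0000)
member 2 (1-2): L=4.4413, (cx,cy)=(0.2774,-0.9608)
member 3 (1-3): L=2.6287, (cx,cy)=(0.9997,-0.0232)
member 4 (2-3): L=4.4316, (cx,cy)=(0.3150,0.9491)
member 5 (2-4): L=3.3710, (cx,cy)=(1.0000,0.0000)
member 6 (3-4): L=4.6466, (cx,cy)=(0.4250,-0.9052)
member 7 (3-5): L=3.4450, (cx,cy)=(0.9806,-0.1962)
member 8 (4-5): L=3.7986, (cx,cy)=(0.3693,0.9293)
member 9 (4-6): L=2.8550, (cx,cy)=(1.0000,0.0000)
member 10 (5-6): L=3.8170, (cx,cy)=(0.3804,-0.9248)
solve A·x = −loads:
  F[0-1] = -1761.8666 N (compression)
  F[0-2] = +1440.1845 N (tension)
  F[1-2] = +1725.4524 N (tension)
  F[1-3] = -1144.8672 N (compression)
  F[2-3] = -1746.6628 N (compression)
  F[2-4] = +2469.0334 N (tension)
  F[3-4] = -965.3410 N (compression)
  F[3-5] = -2016.8250 N (compression)
  F[4-5] = +2414.6375 N (tension)
  F[4-6] = +1085.7748 N (tension)
  F[5-6] = -2854.2437 N (compression)
  Rx@0 = -774.2600 N
  Ry@0 = +1631.1709 N
  Ry@6 = +2639.6591 N

1085.775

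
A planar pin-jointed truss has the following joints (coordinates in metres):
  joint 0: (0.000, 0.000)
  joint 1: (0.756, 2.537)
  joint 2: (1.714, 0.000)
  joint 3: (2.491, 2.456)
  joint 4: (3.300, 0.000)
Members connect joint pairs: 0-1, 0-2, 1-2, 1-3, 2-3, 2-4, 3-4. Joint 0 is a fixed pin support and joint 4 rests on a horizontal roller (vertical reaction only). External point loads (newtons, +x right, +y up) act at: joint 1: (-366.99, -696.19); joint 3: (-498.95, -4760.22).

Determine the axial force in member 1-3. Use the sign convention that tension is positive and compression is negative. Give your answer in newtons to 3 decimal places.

-980.957

N=5 nodes, M=7 members, R=3 reactions → 2N=10, M+R=10
member 0 (0-1): L=2.6472, (cx,cy)=(0.2856,0.9584)
member 1 (0-2): L=1.7140, (cx,cy)=(1.0000,0.0000)
member 2 (1-2): L=2.7119, (cx,cy)=(0.3533,-0.9355)
member 3 (1-3): L=1.7369, (cx,cy)=(0.9989,-0.0466)
member 4 (2-3): L=2.5760, (cx,cy)=(0.3016,0.9534)
member 5 (2-4): L=1.5860, (cx,cy)=(1.0000,0.0000)
member 6 (3-4): L=2.5858, (cx,cy)=(0.3129,-0.9498)
solve A·x = −loads:
  F[0-1] = -2459.5811 N (compression)
  F[0-2] = -163.5330 N (compression)
  F[1-2] = +1824.3352 N (tension)
  F[1-3] = -980.9568 N (compression)
  F[2-3] = -1790.0833 N (compression)
  F[2-4] = +1020.8877 N (tension)
  F[3-4] = -3263.0683 N (compression)
  Rx@0 = +865.9400 N
  Ry@0 = +2357.1516 N
  Ry@4 = +3099.2584 N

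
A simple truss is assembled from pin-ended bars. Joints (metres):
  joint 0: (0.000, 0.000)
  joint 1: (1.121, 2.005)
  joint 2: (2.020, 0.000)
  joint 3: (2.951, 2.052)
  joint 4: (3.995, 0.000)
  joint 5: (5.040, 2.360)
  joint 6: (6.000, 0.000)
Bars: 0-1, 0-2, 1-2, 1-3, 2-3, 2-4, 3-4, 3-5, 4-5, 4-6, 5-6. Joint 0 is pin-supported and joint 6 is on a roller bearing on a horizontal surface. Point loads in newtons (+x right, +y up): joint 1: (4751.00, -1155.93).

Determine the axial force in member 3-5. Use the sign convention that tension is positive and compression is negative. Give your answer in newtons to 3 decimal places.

N=7 nodes, M=11 members, R=3 reactions → 2N=14, M+R=14
member 0 (0-1): L=2.2971, (cx,cy)=(0.4880,0.8728)
member 1 (0-2): L=2.0200, (cx,cy)=(1.0000,0.0000)
member 2 (1-2): L=2.1973, (cx,cy)=(0.4091,-0.9125)
member 3 (1-3): L=1.8306, (cx,cy)=(0.9997,0.0257)
member 4 (2-3): L=2.2533, (cx,cy)=(0.4132,0.9107)
member 5 (2-4): L=1.9750, (cx,cy)=(1.0000,0.0000)
member 6 (3-4): L=2.3023, (cx,cy)=(0.4535,-0.8913)
member 7 (3-5): L=2.1116, (cx,cy)=(0.9893,0.1459)
member 8 (4-5): L=2.5810, (cx,cy)=(0.4049,0.9144)
member 9 (4-6): L=2.0050, (cx,cy)=(1.0000,0.0000)
member 10 (5-6): L=2.5478, (cx,cy)=(0.3768,-0.9263)
solve A·x = −loads:
  F[0-1] = +742.0171 N (tension)
  F[0-2] = +4388.8907 N (tension)
  F[1-2] = -2076.2184 N (compression)
  F[1-3] = -3540.6056 N (compression)
  F[2-3] = +2080.3659 N (tension)
  F[2-4] = +2679.8988 N (tension)
  F[3-4] = -2294.7840 N (compression)
  F[3-5] = -1657.0344 N (compression)
  F[4-5] = +2236.8307 N (tension)
  F[4-6] = +733.6646 N (tension)
  F[5-6] = -1947.1025 N (compression)
  Rx@0 = -4751.0000 N
  Ry@0 = -647.6621 N
  Ry@6 = +1803.5921 N

-1657.034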